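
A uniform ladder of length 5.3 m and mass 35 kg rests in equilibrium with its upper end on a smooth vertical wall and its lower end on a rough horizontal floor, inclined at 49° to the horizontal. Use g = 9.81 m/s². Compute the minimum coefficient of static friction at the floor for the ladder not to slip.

ΣF_y = 0: N_floor = 35×9.81 = 343.35 N.
Torques about the foot: N_wall · 5.3 sin 49° = 35×9.81×2.65 cos 49° → N_wall = 149.23 N.
ΣF_x = 0: f_floor = N_wall = 149.23 N.
μ_min = f_floor / N_floor = 149.23 / 343.35 = 0.4346.

μ_min ≈ 0.435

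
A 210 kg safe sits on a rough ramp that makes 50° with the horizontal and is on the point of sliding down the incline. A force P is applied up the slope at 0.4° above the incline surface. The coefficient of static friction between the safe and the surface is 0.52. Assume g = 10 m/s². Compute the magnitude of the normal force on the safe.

N ≈ 1340 N

On the verge of sliding down the incline, friction equals μN and acts up the slope.
Perpendicular: N + P sin 0.4° = W cos 50° = 1350 N.
Along incline: P cos 0.4° + μN = W sin 50° with W sin 50° = 1609 N.
Solving the pair for P and N: P = 910.1 N, N = 1344 N (and f = μN = 698.6 N).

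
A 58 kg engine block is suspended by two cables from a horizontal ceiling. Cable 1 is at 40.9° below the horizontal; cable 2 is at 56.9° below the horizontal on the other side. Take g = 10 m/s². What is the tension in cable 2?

T_2 ≈ 442 N

Weight W = 58 × 10 = 580 N acts straight down.
Horizontal: T_1 cos 40.9° = T_2 cos 56.9°  →  T_1 = 0.7225 T_2.
Vertical: T_1 sin 40.9° + T_2 sin 56.9° = 580.
Substituting the horizontal relation into the vertical equation gives 1.311 T_2 = 580, so T_2 = 442.5 N.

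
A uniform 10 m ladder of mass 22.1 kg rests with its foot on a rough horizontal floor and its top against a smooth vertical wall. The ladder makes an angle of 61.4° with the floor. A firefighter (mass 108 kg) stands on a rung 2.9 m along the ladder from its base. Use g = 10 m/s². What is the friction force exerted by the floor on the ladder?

f ≈ 231 N

Torques about the foot: N_wall · 10 sin 61.4° = 22.1×10×5 cos 61.4° + 108×10×2.9 cos 61.4° → N_wall = 231.01 N.
ΣF_x = 0: f_floor = N_wall = 231.01 N.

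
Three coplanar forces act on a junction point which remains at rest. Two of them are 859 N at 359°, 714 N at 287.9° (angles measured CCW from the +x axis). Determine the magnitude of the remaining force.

F ≈ 1280 N

Sum the known components: ΣF_x = 1078 N, ΣF_y = -694.4 N.
For equilibrium the remaining force must supply (−ΣF_x, −ΣF_y) = (-1078, 694.4) N.
Magnitude = √((-1078)² + (694.4)²) = 1283 N; direction = atan2(694.4, -1078) = 147.2°.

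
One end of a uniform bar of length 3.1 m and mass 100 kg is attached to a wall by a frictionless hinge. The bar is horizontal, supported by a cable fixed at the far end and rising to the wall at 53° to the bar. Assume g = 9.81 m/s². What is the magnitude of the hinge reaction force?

|H| ≈ 614 N

Take torques about the hinge: T sin 53° · 3.1 = 100×9.81×1.55 = 1520.5 N·m.
So T = 1520.5 / (0.7986 × 3.1) = 614.17 N.
ΣF_x = 0: H_x = T cos 53° = 369.62 N.
ΣF_y = 0: H_y = (100×9.81) − T sin 53° = 981 − 490.5 = 490.5 N.
|H| = √(H_x² + H_y²) = √((369.62)² + (490.5)²) = 614.17 N.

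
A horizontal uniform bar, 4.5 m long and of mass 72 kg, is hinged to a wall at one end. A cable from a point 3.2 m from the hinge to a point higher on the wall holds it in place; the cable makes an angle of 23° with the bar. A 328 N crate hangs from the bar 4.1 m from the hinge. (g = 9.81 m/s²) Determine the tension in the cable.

T ≈ 2350 N

Take torques about the hinge: T sin 23° · 3.2 = 72×9.81×2.25 + 328×4.1 = 2934 N·m.
So T = 2934 / (0.3907 × 3.2) = 2346.6 N.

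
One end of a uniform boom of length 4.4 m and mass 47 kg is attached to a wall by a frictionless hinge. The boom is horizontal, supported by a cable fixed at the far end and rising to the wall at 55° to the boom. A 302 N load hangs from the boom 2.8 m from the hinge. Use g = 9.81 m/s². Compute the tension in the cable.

Take torques about the hinge: T sin 55° · 4.4 = 47×9.81×2.2 + 302×2.8 = 1860 N·m.
So T = 1860 / (0.8192 × 4.4) = 516.04 N.

T ≈ 516 N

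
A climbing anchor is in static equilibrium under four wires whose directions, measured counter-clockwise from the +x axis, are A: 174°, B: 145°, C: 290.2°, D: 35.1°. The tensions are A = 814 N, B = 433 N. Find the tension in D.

T_D ≈ 1010 N

Resolve: ΣF_x = 814 cos 174° + 433 cos 145° + T_C cos 290.2° + T_D cos 35.1° = 0.
        ΣF_y = 814 sin 174° + 433 sin 145° + T_C sin 290.2° + T_D sin 35.1° = 0.
The known terms sum to (-1164, 333.4) N, so 0.3453 T_C + 0.8181 T_D = 1164 and -0.9385 T_C + 0.5750 T_D = -333.4.
Solving simultaneously: T_C = 975 N, T_D = 1011 N.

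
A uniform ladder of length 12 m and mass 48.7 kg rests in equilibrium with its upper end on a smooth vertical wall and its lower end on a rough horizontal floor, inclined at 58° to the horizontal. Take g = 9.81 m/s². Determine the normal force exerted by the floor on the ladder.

N_floor ≈ 478 N

ΣF_y = 0: N_floor = 48.7×9.81 = 477.75 N.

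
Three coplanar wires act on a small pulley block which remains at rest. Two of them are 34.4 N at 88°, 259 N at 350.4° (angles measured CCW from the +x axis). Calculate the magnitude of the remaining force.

Sum the known components: ΣF_x = 256.6 N, ΣF_y = -8.814 N.
For equilibrium the remaining force must supply (−ΣF_x, −ΣF_y) = (-256.6, 8.814) N.
Magnitude = √((-256.6)² + (8.814)²) = 256.7 N; direction = atan2(8.814, -256.6) = 178.0°.

F ≈ 257 N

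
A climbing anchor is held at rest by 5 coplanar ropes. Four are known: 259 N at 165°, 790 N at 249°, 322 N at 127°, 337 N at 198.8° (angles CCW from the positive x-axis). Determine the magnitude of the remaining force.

Sum the known components: ΣF_x = -1046 N, ΣF_y = -521.9 N.
For equilibrium the remaining force must supply (−ΣF_x, −ΣF_y) = (1046, 521.9) N.
Magnitude = √((1046)² + (521.9)²) = 1169 N; direction = atan2(521.9, 1046) = 26.5°.

F ≈ 1170 N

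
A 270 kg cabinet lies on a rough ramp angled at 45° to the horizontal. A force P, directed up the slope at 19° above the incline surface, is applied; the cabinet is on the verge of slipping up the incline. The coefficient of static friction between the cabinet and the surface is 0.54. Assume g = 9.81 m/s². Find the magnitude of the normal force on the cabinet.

N ≈ 1040 N

On the verge of sliding up the incline, friction equals μN and acts down the slope.
Perpendicular: N + P sin 19° = W cos 45° = 1873 N.
Along incline: P cos 19° = W sin 45° + μN  with W sin 45° = 1873 N.
Solving the pair for P and N: P = 2572 N, N = 1035 N (and f = μN = 559.2 N).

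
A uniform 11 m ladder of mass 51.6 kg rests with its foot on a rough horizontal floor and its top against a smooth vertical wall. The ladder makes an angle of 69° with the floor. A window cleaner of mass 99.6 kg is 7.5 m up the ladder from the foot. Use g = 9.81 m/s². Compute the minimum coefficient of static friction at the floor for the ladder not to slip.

ΣF_y = 0: N_floor = 51.6×9.81 + 99.6×9.81 = 1483.3 N.
Torques about the foot: N_wall · 11 sin 69° = 51.6×9.81×5.5 cos 69° + 99.6×9.81×7.5 cos 69° → N_wall = 352.88 N.
ΣF_x = 0: f_floor = N_wall = 352.88 N.
μ_min = f_floor / N_floor = 352.88 / 1483.3 = 0.2379.

μ_min ≈ 0.238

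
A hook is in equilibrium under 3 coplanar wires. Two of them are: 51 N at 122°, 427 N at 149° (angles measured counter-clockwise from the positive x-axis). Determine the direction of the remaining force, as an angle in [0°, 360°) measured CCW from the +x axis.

θ ≈ 326°

Sum the known components: ΣF_x = -393 N, ΣF_y = 263.2 N.
For equilibrium the remaining force must supply (−ΣF_x, −ΣF_y) = (393, -263.2) N.
Magnitude = √((393)² + (-263.2)²) = 473 N; direction = atan2(-263.2, 393) = 326.2°.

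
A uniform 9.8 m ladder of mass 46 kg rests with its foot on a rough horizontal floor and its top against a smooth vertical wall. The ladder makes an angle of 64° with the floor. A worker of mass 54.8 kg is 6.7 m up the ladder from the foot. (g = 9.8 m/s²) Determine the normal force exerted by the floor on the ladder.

N_floor ≈ 988 N

ΣF_y = 0: N_floor = 46×9.8 + 54.8×9.8 = 987.84 N.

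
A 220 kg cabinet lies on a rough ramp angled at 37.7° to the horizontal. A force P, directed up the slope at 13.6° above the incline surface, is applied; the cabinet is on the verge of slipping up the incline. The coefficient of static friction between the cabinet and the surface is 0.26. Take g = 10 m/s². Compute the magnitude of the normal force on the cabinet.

N ≈ 1330 N

On the verge of sliding up the incline, friction equals μN and acts down the slope.
Perpendicular: N + P sin 13.6° = W cos 37.7° = 1741 N.
Along incline: P cos 13.6° = W sin 37.7° + μN  with W sin 37.7° = 1345 N.
Solving the pair for P and N: P = 1740 N, N = 1331 N (and f = μN = 346.2 N).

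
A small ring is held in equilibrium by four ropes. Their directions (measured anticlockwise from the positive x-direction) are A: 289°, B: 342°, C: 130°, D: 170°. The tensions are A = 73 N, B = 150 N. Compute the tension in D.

Resolve: ΣF_x = 73 cos 289° + 150 cos 342° + T_C cos 130° + T_D cos 170° = 0.
        ΣF_y = 73 sin 289° + 150 sin 342° + T_C sin 130° + T_D sin 170° = 0.
The known terms sum to (166.4, -115.4) N, so -0.6428 T_C − 0.9848 T_D = -166.4 and 0.7660 T_C + 0.1736 T_D = 115.4.
Solving simultaneously: T_C = 131.8 N, T_D = 82.96 N.

T_D ≈ 83 N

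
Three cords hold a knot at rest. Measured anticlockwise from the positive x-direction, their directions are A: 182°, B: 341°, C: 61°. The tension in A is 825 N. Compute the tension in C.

Resolve: ΣF_x = 825 cos 182° + T_B cos 341° + T_C cos 61° = 0.
        ΣF_y = 825 sin 182° + T_B sin 341° + T_C sin 61° = 0.
The known terms sum to (-824.5, -28.79) N, so 0.9455 T_B + 0.4848 T_C = 824.5 and -0.3256 T_B + 0.8746 T_C = 28.79.
Solving simultaneously: T_B = 718.1 N, T_C = 300.2 N.

T_C ≈ 300 N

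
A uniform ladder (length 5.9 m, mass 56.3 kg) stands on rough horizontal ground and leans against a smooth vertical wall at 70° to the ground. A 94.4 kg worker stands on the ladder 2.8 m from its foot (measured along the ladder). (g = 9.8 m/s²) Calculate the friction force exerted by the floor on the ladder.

Torques about the foot: N_wall · 5.9 sin 70° = 56.3×9.8×2.95 cos 70° + 94.4×9.8×2.8 cos 70° → N_wall = 260.21 N.
ΣF_x = 0: f_floor = N_wall = 260.21 N.

f ≈ 260 N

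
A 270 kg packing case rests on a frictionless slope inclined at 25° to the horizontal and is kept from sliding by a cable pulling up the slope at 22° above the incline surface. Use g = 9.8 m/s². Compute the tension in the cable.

Take axes along and perpendicular to the incline. Weight components: W sin 25° = 1118 N down-slope, W cos 25° = 2398 N into the surface.
Along incline: T cos 22° = W sin 25° → T = 1206 N.
Perpendicular: N = W cos 25° − T sin 22° = 1946 N.

T ≈ 1210 N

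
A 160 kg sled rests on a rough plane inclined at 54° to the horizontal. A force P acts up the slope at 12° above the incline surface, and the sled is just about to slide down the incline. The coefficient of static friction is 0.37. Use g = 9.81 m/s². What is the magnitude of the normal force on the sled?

On the verge of sliding down the incline, friction equals μN and acts up the slope.
Perpendicular: N + P sin 12° = W cos 54° = 922.6 N.
Along incline: P cos 12° + μN = W sin 54° with W sin 54° = 1270 N.
Solving the pair for P and N: P = 1030 N, N = 708.4 N (and f = μN = 262.1 N).

N ≈ 708 N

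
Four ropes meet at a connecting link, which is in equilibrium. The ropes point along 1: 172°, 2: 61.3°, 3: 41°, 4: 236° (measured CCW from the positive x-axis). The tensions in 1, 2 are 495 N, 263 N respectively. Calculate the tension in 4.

T_4 ≈ 1800 N

Resolve: ΣF_x = 495 cos 172° + 263 cos 61.3° + T_3 cos 41° + T_4 cos 236° = 0.
        ΣF_y = 495 sin 172° + 263 sin 61.3° + T_3 sin 41° + T_4 sin 236° = 0.
The known terms sum to (-363.9, 299.6) N, so 0.7547 T_3 − 0.5592 T_4 = 363.9 and 0.6561 T_3 − 0.8290 T_4 = -299.6.
Solving simultaneously: T_3 = 1813 N, T_4 = 1796 N.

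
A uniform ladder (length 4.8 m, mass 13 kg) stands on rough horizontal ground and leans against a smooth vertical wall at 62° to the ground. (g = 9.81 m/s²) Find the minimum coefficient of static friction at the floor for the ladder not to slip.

ΣF_y = 0: N_floor = 13×9.81 = 127.53 N.
Torques about the foot: N_wall · 4.8 sin 62° = 13×9.81×2.4 cos 62° → N_wall = 33.904 N.
ΣF_x = 0: f_floor = N_wall = 33.904 N.
μ_min = f_floor / N_floor = 33.904 / 127.53 = 0.2659.

μ_min ≈ 0.266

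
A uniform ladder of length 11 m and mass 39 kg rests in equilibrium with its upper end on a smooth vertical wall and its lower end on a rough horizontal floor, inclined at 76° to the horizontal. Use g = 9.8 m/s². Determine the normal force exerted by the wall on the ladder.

N_wall ≈ 47.6 N

Torques about the foot: N_wall · 11 sin 76° = 39×9.8×5.5 cos 76° → N_wall = 47.647 N.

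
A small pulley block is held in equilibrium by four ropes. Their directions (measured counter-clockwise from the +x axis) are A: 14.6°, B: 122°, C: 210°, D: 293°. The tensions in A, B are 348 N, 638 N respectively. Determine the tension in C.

T_C ≈ 246 N

Resolve: ΣF_x = 348 cos 14.6° + 638 cos 122° + T_C cos 210° + T_D cos 293° = 0.
        ΣF_y = 348 sin 14.6° + 638 sin 122° + T_C sin 210° + T_D sin 293° = 0.
The known terms sum to (-1.326, 628.8) N, so -0.8660 T_C + 0.3907 T_D = 1.326 and -0.5000 T_C − 0.9205 T_D = -628.8.
Solving simultaneously: T_C = 246.3 N, T_D = 549.3 N.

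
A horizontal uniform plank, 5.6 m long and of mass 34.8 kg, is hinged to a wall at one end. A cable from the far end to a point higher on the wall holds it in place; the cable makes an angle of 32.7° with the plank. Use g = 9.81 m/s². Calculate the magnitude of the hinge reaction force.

Take torques about the hinge: T sin 32.7° · 5.6 = 34.8×9.81×2.8 = 955.89 N·m.
So T = 955.89 / (0.5402 × 5.6) = 315.96 N.
ΣF_x = 0: H_x = T cos 32.7° = 265.88 N.
ΣF_y = 0: H_y = (34.8×9.81) − T sin 32.7° = 341.39 − 170.69 = 170.69 N.
|H| = √(H_x² + H_y²) = √((265.88)² + (170.69)²) = 315.96 N.

|H| ≈ 316 N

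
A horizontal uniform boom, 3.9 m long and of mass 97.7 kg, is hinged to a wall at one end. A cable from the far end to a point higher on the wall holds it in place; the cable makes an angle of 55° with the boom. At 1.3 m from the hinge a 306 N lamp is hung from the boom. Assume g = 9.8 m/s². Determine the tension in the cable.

T ≈ 709 N

Take torques about the hinge: T sin 55° · 3.9 = 97.7×9.8×1.95 + 306×1.3 = 2264.8 N·m.
So T = 2264.8 / (0.8192 × 3.9) = 708.94 N.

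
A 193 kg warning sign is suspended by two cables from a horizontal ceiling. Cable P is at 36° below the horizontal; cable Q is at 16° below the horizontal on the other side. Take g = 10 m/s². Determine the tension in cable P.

Weight W = 193 × 10 = 1930 N acts straight down.
Horizontal: T_P cos 36° = T_Q cos 16°  →  T_Q = 0.8416 T_P.
Vertical: T_P sin 36° + T_Q sin 16° = 1930.
Substituting the horizontal relation into the vertical equation gives 0.8198 T_P = 1930, so T_P = 2354 N.

T_P ≈ 2350 N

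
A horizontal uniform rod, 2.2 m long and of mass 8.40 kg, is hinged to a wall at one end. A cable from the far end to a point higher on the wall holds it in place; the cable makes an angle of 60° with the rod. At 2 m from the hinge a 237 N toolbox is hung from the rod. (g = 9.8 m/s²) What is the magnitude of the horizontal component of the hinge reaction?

H_x ≈ 148 N

Take torques about the hinge: T sin 60° · 2.2 = 8.40×9.8×1.1 + 237×2 = 564.55 N·m.
So T = 564.55 / (0.8660 × 2.2) = 296.31 N.
ΣF_x = 0: H_x = T cos 60° = 148.16 N.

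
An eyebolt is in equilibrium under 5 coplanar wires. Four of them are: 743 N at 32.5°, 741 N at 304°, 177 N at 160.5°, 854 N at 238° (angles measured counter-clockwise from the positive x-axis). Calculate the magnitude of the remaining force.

F ≈ 976 N

Sum the known components: ΣF_x = 421.6 N, ΣF_y = -880.3 N.
For equilibrium the remaining force must supply (−ΣF_x, −ΣF_y) = (-421.6, 880.3) N.
Magnitude = √((-421.6)² + (880.3)²) = 976 N; direction = atan2(880.3, -421.6) = 115.6°.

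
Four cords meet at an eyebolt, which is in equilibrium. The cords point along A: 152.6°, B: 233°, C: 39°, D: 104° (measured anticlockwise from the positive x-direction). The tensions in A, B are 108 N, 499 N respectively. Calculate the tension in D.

Resolve: ΣF_x = 108 cos 152.6° + 499 cos 233° + T_C cos 39° + T_D cos 104° = 0.
        ΣF_y = 108 sin 152.6° + 499 sin 233° + T_C sin 39° + T_D sin 104° = 0.
The known terms sum to (-396.2, -348.8) N, so 0.7771 T_C − 0.2419 T_D = 396.2 and 0.6293 T_C + 0.9703 T_D = 348.8.
Solving simultaneously: T_C = 517.3 N, T_D = 24 N.

T_D ≈ 24 N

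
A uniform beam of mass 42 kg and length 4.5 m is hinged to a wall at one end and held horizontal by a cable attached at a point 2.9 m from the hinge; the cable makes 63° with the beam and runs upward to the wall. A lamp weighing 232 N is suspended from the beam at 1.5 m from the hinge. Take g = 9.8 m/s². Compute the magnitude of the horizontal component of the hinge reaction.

Take torques about the hinge: T sin 63° · 2.9 = 42×9.8×2.25 + 232×1.5 = 1274.1 N·m.
So T = 1274.1 / (0.8910 × 2.9) = 493.09 N.
ΣF_x = 0: H_x = T cos 63° = 223.86 N.

H_x ≈ 224 N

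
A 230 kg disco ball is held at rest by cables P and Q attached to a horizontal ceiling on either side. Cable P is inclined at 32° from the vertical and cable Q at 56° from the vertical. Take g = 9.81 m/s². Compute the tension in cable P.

Angles from the horizontal: cable P is 90° − 32° = 58°, cable Q is 90° − 56° = 34°.
Weight W = 230 × 9.81 = 2256 N acts straight down.
Horizontal: T_P cos 58° = T_Q cos 34°  →  T_Q = 0.6392 T_P.
Vertical: T_P sin 58° + T_Q sin 34° = 2256.
Substituting the horizontal relation into the vertical equation gives 1.205 T_P = 2256, so T_P = 1872 N.

T_P ≈ 1870 N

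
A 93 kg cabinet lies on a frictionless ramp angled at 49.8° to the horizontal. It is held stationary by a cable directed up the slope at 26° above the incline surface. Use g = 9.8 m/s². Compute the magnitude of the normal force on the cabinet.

Take axes along and perpendicular to the incline. Weight components: W sin 49.8° = 696.1 N down-slope, W cos 49.8° = 588.3 N into the surface.
Along incline: T cos 26° = W sin 49.8° → T = 774.5 N.
Perpendicular: N = W cos 49.8° − T sin 26° = 248.7 N.

N ≈ 249 N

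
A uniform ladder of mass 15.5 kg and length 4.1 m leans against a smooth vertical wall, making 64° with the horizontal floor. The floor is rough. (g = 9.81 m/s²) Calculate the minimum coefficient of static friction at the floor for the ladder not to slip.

ΣF_y = 0: N_floor = 15.5×9.81 = 152.06 N.
Torques about the foot: N_wall · 4.1 sin 64° = 15.5×9.81×2.05 cos 64° → N_wall = 37.081 N.
ΣF_x = 0: f_floor = N_wall = 37.081 N.
μ_min = f_floor / N_floor = 37.081 / 152.06 = 0.2439.

μ_min ≈ 0.244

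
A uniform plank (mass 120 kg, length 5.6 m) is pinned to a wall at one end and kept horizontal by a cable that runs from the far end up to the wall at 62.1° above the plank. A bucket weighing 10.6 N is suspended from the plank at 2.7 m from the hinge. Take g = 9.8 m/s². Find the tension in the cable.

Take torques about the hinge: T sin 62.1° · 5.6 = 120×9.8×2.8 + 10.6×2.7 = 3321.4 N·m.
So T = 3321.4 / (0.8838 × 5.6) = 671.12 N.

T ≈ 671 N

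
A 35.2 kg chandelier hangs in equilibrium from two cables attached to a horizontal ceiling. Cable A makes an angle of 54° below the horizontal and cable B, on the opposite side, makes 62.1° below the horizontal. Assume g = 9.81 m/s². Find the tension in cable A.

Weight W = 35.2 × 9.81 = 345.3 N acts straight down.
Horizontal: T_A cos 54° = T_B cos 62.1°  →  T_B = 1.256 T_A.
Vertical: T_A sin 54° + T_B sin 62.1° = 345.3.
Substituting the horizontal relation into the vertical equation gives 1.919 T_A = 345.3, so T_A = 179.9 N.

T_A ≈ 180 N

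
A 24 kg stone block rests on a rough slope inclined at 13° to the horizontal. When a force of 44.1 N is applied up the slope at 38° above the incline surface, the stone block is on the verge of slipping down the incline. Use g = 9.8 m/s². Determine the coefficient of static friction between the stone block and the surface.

μ ≈ 0.0899

On the verge of sliding down the incline, friction is at its maximum μN and acts up the slope.
Perpendicular to incline: N = W cos 13° − P sin 38° = 229.2 − 27.15 = 202 N.
Along incline: P cos 38° + μN = W sin 13° → μ = (W sin 13° − P cos 38°) / N = 0.08988.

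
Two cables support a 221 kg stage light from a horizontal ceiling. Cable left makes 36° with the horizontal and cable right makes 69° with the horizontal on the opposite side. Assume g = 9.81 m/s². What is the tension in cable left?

T_left ≈ 804 N

Weight W = 221 × 9.81 = 2168 N acts straight down.
Horizontal: T_left cos 36° = T_right cos 69°  →  T_right = 2.258 T_left.
Vertical: T_left sin 36° + T_right sin 69° = 2168.
Substituting the horizontal relation into the vertical equation gives 2.695 T_left = 2168, so T_left = 804.4 N.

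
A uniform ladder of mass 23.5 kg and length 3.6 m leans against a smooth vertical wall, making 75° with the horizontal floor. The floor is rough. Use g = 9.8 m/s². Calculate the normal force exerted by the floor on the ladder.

ΣF_y = 0: N_floor = 23.5×9.8 = 230.3 N.

N_floor ≈ 230 N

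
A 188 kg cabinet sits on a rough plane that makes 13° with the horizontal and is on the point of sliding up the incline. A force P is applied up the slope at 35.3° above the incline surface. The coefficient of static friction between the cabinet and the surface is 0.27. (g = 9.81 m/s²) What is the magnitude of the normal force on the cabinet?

On the verge of sliding up the incline, friction equals μN and acts down the slope.
Perpendicular: N + P sin 35.3° = W cos 13° = 1797 N.
Along incline: P cos 35.3° = W sin 13° + μN  with W sin 13° = 414.9 N.
Solving the pair for P and N: P = 925.8 N, N = 1262 N (and f = μN = 340.7 N).

N ≈ 1260 N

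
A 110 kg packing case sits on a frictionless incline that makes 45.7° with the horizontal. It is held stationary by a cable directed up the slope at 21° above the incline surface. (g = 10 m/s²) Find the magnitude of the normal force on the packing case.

N ≈ 466 N

Take axes along and perpendicular to the incline. Weight components: W sin 45.7° = 787.3 N down-slope, W cos 45.7° = 768.3 N into the surface.
Along incline: T cos 21° = W sin 45.7° → T = 843.3 N.
Perpendicular: N = W cos 45.7° − T sin 21° = 466.1 N.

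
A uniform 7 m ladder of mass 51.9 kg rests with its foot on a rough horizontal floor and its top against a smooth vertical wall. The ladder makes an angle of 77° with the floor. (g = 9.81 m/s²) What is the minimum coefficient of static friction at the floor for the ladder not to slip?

ΣF_y = 0: N_floor = 51.9×9.81 = 509.14 N.
Torques about the foot: N_wall · 7 sin 77° = 51.9×9.81×3.5 cos 77° → N_wall = 58.772 N.
ΣF_x = 0: f_floor = N_wall = 58.772 N.
μ_min = f_floor / N_floor = 58.772 / 509.14 = 0.1154.

μ_min ≈ 0.115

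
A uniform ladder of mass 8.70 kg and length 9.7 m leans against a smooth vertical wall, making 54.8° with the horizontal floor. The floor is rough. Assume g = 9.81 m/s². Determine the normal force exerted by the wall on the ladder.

Torques about the foot: N_wall · 9.7 sin 54.8° = 8.70×9.81×4.85 cos 54.8° → N_wall = 30.103 N.

N_wall ≈ 30.1 N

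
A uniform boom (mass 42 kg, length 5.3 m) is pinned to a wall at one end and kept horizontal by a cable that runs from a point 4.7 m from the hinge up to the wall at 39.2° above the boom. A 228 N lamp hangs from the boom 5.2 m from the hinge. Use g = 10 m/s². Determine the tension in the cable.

T ≈ 774 N

Take torques about the hinge: T sin 39.2° · 4.7 = 42×10×2.65 + 228×5.2 = 2298.6 N·m.
So T = 2298.6 / (0.6320 × 4.7) = 773.8 N.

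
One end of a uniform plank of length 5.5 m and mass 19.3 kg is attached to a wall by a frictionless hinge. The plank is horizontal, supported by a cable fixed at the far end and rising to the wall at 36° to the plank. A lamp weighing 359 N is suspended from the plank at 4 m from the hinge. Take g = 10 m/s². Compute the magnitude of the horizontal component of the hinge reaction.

H_x ≈ 492 N

Take torques about the hinge: T sin 36° · 5.5 = 19.3×10×2.75 + 359×4 = 1966.8 N·m.
So T = 1966.8 / (0.5878 × 5.5) = 608.37 N.
ΣF_x = 0: H_x = T cos 36° = 492.18 N.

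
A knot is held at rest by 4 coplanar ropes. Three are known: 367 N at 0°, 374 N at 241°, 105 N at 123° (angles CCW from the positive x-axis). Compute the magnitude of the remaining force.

Sum the known components: ΣF_x = 128.5 N, ΣF_y = -239 N.
For equilibrium the remaining force must supply (−ΣF_x, −ΣF_y) = (-128.5, 239) N.
Magnitude = √((-128.5)² + (239)²) = 271.4 N; direction = atan2(239, -128.5) = 118.3°.

F ≈ 271 N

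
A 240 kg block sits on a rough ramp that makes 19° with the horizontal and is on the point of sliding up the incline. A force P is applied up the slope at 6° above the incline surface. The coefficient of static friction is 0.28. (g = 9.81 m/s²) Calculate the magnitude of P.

P ≈ 1360 N

On the verge of sliding up the incline, friction equals μN and acts down the slope.
Perpendicular: N + P sin 6° = W cos 19° = 2226 N.
Along incline: P cos 6° = W sin 19° + μN  with W sin 19° = 766.5 N.
Solving the pair for P and N: P = 1358 N, N = 2084 N (and f = μN = 583.6 N).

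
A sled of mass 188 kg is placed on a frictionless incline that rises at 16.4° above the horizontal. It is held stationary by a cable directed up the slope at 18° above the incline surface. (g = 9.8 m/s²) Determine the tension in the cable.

Take axes along and perpendicular to the incline. Weight components: W sin 16.4° = 520.2 N down-slope, W cos 16.4° = 1767 N into the surface.
Along incline: T cos 18° = W sin 16.4° → T = 547 N.
Perpendicular: N = W cos 16.4° − T sin 18° = 1598 N.

T ≈ 547 N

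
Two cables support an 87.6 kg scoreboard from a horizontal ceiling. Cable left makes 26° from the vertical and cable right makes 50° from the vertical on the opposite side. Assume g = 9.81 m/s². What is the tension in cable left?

Angles from the horizontal: cable left is 90° − 26° = 64°, cable right is 90° − 50° = 40°.
Weight W = 87.6 × 9.81 = 859.4 N acts straight down.
Horizontal: T_left cos 64° = T_right cos 40°  →  T_right = 0.5723 T_left.
Vertical: T_left sin 64° + T_right sin 40° = 859.4.
Substituting the horizontal relation into the vertical equation gives 1.267 T_left = 859.4, so T_left = 678.5 N.

T_left ≈ 678 N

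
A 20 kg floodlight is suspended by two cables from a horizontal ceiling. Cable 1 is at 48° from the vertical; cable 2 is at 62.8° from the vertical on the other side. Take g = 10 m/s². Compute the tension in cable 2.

T_2 ≈ 159 N

Angles from the horizontal: cable 1 is 90° − 48° = 42°, cable 2 is 90° − 62.8° = 27.2°.
Weight W = 20 × 10 = 200 N acts straight down.
Horizontal: T_1 cos 42° = T_2 cos 27.2°  →  T_1 = 1.197 T_2.
Vertical: T_1 sin 42° + T_2 sin 27.2° = 200.
Substituting the horizontal relation into the vertical equation gives 1.258 T_2 = 200, so T_2 = 159 N.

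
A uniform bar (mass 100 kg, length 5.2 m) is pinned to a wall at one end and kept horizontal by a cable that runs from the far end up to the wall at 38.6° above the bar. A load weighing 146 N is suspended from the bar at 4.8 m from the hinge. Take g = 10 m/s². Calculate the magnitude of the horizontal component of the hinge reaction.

Take torques about the hinge: T sin 38.6° · 5.2 = 100×10×2.6 + 146×4.8 = 3300.8 N·m.
So T = 3300.8 / (0.6239 × 5.2) = 1017.5 N.
ΣF_x = 0: H_x = T cos 38.6° = 795.16 N.

H_x ≈ 795 N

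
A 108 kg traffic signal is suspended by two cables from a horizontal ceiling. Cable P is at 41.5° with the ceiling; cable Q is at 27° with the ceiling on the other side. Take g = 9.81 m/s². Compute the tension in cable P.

Weight W = 108 × 9.81 = 1059 N acts straight down.
Horizontal: T_P cos 41.5° = T_Q cos 27°  →  T_Q = 0.8406 T_P.
Vertical: T_P sin 41.5° + T_Q sin 27° = 1059.
Substituting the horizontal relation into the vertical equation gives 1.044 T_P = 1059, so T_P = 1015 N.

T_P ≈ 1010 N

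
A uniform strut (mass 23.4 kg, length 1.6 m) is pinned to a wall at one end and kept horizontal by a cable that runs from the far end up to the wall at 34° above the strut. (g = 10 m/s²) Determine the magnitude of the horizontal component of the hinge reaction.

Take torques about the hinge: T sin 34° · 1.6 = 23.4×10×0.8 = 187.2 N·m.
So T = 187.2 / (0.5592 × 1.6) = 209.23 N.
ΣF_x = 0: H_x = T cos 34° = 173.46 N.

H_x ≈ 173 N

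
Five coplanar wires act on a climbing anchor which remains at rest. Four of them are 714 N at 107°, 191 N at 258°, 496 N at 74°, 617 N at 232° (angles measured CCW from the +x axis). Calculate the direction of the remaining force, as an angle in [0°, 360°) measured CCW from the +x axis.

Sum the known components: ΣF_x = -491.6 N, ΣF_y = 486.6 N.
For equilibrium the remaining force must supply (−ΣF_x, −ΣF_y) = (491.6, -486.6) N.
Magnitude = √((491.6)² + (-486.6)²) = 691.7 N; direction = atan2(-486.6, 491.6) = 315.3°.

θ ≈ 315°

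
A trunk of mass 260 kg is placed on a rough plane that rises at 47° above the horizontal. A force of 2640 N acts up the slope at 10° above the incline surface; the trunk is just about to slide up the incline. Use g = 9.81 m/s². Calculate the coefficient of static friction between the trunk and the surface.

On the verge of sliding up the incline, friction is at its maximum μN and acts down the slope.
Perpendicular to incline: N = W cos 47° − P sin 10° = 1740 − 458.4 = 1281 N.
Along incline: P cos 10° − μN = W sin 47° → μ = −(W sin 47° − P cos 10°) / N = 0.5733.

μ ≈ 0.573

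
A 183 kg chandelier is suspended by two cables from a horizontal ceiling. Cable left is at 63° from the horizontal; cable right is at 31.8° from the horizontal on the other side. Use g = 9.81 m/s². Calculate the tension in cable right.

Weight W = 183 × 9.81 = 1795 N acts straight down.
Horizontal: T_left cos 63° = T_right cos 31.8°  →  T_left = 1.872 T_right.
Vertical: T_left sin 63° + T_right sin 31.8° = 1795.
Substituting the horizontal relation into the vertical equation gives 2.195 T_right = 1795, so T_right = 817.9 N.

T_right ≈ 818 N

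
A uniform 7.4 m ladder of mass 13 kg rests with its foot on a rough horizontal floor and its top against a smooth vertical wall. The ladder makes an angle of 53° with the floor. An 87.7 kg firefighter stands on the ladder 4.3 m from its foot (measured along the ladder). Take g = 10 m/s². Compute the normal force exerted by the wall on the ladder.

N_wall ≈ 433 N

Torques about the foot: N_wall · 7.4 sin 53° = 13×10×3.7 cos 53° + 87.7×10×4.3 cos 53° → N_wall = 433 N.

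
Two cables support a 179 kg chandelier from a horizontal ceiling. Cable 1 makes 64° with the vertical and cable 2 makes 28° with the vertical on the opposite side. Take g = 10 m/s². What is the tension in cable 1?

T_1 ≈ 841 N

Angles from the horizontal: cable 1 is 90° − 64° = 26°, cable 2 is 90° − 28° = 62°.
Weight W = 179 × 10 = 1790 N acts straight down.
Horizontal: T_1 cos 26° = T_2 cos 62°  →  T_2 = 1.914 T_1.
Vertical: T_1 sin 26° + T_2 sin 62° = 1790.
Substituting the horizontal relation into the vertical equation gives 2.129 T_1 = 1790, so T_1 = 840.9 N.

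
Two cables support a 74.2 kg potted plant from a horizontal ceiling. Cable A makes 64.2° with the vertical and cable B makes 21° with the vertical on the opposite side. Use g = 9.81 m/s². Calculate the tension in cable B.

T_B ≈ 658 N

Angles from the horizontal: cable A is 90° − 64.2° = 25.8°, cable B is 90° − 21° = 69°.
Weight W = 74.2 × 9.81 = 727.9 N acts straight down.
Horizontal: T_A cos 25.8° = T_B cos 69°  →  T_A = 0.398 T_B.
Vertical: T_A sin 25.8° + T_B sin 69° = 727.9.
Substituting the horizontal relation into the vertical equation gives 1.107 T_B = 727.9, so T_B = 657.7 N.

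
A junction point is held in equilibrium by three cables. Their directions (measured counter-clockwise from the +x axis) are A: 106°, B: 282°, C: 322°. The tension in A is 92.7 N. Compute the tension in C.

T_C ≈ 10.1 N

Resolve: ΣF_x = 92.7 cos 106° + T_B cos 282° + T_C cos 322° = 0.
        ΣF_y = 92.7 sin 106° + T_B sin 282° + T_C sin 322° = 0.
The known terms sum to (-25.55, 89.11) N, so 0.2079 T_B + 0.7880 T_C = 25.55 and -0.9781 T_B − 0.6157 T_C = -89.11.
Solving simultaneously: T_B = 84.77 N, T_C = 10.06 N.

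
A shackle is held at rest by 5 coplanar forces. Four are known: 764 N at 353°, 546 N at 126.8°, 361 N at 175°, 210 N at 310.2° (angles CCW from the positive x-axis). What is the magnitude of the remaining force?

F ≈ 299 N

Sum the known components: ΣF_x = 207.2 N, ΣF_y = 215.2 N.
For equilibrium the remaining force must supply (−ΣF_x, −ΣF_y) = (-207.2, -215.2) N.
Magnitude = √((-207.2)² + (-215.2)²) = 298.7 N; direction = atan2(-215.2, -207.2) = 226.1°.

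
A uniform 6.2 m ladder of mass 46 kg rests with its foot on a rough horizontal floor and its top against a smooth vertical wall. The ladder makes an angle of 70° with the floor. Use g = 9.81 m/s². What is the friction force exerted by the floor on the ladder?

f ≈ 82.1 N

Torques about the foot: N_wall · 6.2 sin 70° = 46×9.81×3.1 cos 70° → N_wall = 82.123 N.
ΣF_x = 0: f_floor = N_wall = 82.123 N.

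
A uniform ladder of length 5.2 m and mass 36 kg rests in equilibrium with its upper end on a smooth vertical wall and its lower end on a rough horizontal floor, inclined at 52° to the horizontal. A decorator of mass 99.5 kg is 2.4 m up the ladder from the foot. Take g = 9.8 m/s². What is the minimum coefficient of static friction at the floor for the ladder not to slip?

ΣF_y = 0: N_floor = 36×9.8 + 99.5×9.8 = 1327.9 N.
Torques about the foot: N_wall · 5.2 sin 52° = 36×9.8×2.6 cos 52° + 99.5×9.8×2.4 cos 52° → N_wall = 489.43 N.
ΣF_x = 0: f_floor = N_wall = 489.43 N.
μ_min = f_floor / N_floor = 489.43 / 1327.9 = 0.3686.

μ_min ≈ 0.369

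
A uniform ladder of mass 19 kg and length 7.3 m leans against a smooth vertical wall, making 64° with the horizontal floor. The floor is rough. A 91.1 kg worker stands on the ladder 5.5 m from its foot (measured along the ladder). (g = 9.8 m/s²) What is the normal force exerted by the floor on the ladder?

N_floor ≈ 1080 N

ΣF_y = 0: N_floor = 19×9.8 + 91.1×9.8 = 1079 N.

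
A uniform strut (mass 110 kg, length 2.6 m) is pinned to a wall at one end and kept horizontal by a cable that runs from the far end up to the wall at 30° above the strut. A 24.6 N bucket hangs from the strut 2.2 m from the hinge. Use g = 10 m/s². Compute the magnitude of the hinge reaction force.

Take torques about the hinge: T sin 30° · 2.6 = 110×10×1.3 + 24.6×2.2 = 1484.1 N·m.
So T = 1484.1 / (0.5000 × 2.6) = 1141.6 N.
ΣF_x = 0: H_x = T cos 30° = 988.68 N.
ΣF_y = 0: H_y = (110×10 + 24.6) − T sin 30° = 1124.6 − 570.82 = 553.78 N.
|H| = √(H_x² + H_y²) = √((988.68)² + (553.78)²) = 1133.2 N.

|H| ≈ 1130 N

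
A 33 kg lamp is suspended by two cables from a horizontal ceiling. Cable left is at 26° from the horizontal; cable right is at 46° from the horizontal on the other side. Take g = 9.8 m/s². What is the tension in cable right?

T_right ≈ 306 N

Weight W = 33 × 9.8 = 323.4 N acts straight down.
Horizontal: T_left cos 26° = T_right cos 46°  →  T_left = 0.7729 T_right.
Vertical: T_left sin 26° + T_right sin 46° = 323.4.
Substituting the horizontal relation into the vertical equation gives 1.058 T_right = 323.4, so T_right = 305.6 N.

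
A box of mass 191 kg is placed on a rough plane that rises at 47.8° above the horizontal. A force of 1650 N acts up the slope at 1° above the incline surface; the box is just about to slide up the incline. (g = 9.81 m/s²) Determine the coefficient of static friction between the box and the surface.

μ ≈ 0.213

On the verge of sliding up the incline, friction is at its maximum μN and acts down the slope.
Perpendicular to incline: N = W cos 47.8° − P sin 1° = 1259 − 28.8 = 1230 N.
Along incline: P cos 1° − μN = W sin 47.8° → μ = −(W sin 47.8° − P cos 1°) / N = 0.2128.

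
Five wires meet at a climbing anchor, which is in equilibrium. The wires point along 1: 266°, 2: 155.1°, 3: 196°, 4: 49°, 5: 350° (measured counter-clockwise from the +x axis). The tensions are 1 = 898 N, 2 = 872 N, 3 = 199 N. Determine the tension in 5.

Resolve: ΣF_x = 898 cos 266° + 872 cos 155.1° + 199 cos 196° + T_4 cos 49° + T_5 cos 350° = 0.
        ΣF_y = 898 sin 266° + 872 sin 155.1° + 199 sin 196° + T_4 sin 49° + T_5 sin 350° = 0.
The known terms sum to (-1045, -583.5) N, so 0.6561 T_4 + 0.9848 T_5 = 1045 and 0.7547 T_4 − 0.1736 T_5 = 583.5.
Solving simultaneously: T_4 = 882.1 N, T_5 = 473.4 N.

T_5 ≈ 473 N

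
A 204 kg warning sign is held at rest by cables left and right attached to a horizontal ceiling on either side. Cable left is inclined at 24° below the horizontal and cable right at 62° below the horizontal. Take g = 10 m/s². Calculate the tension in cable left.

T_left ≈ 960 N

Weight W = 204 × 10 = 2040 N acts straight down.
Horizontal: T_left cos 24° = T_right cos 62°  →  T_right = 1.946 T_left.
Vertical: T_left sin 24° + T_right sin 62° = 2040.
Substituting the horizontal relation into the vertical equation gives 2.125 T_left = 2040, so T_left = 960.1 N.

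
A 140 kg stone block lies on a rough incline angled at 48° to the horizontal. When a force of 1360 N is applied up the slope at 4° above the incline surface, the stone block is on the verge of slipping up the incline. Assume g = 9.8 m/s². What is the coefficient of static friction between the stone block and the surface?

On the verge of sliding up the incline, friction is at its maximum μN and acts down the slope.
Perpendicular to incline: N = W cos 48° − P sin 4° = 918 − 94.87 = 823.2 N.
Along incline: P cos 4° − μN = W sin 48° → μ = −(W sin 48° − P cos 4°) / N = 0.4095.

μ ≈ 0.410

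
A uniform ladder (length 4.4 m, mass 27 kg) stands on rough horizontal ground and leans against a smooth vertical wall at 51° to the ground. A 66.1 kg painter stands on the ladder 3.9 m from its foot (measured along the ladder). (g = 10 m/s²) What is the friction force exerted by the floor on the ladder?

f ≈ 584 N

Torques about the foot: N_wall · 4.4 sin 51° = 27×10×2.2 cos 51° + 66.1×10×3.9 cos 51° → N_wall = 583.76 N.
ΣF_x = 0: f_floor = N_wall = 583.76 N.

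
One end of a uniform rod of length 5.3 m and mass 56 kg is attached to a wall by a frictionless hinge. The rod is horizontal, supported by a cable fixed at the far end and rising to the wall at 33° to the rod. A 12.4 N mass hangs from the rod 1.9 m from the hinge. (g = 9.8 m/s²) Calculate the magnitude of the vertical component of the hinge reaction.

Take torques about the hinge: T sin 33° · 5.3 = 56×9.8×2.65 + 12.4×1.9 = 1477.9 N·m.
So T = 1477.9 / (0.5446 × 5.3) = 511.98 N.
ΣF_y = 0: H_y = (56×9.8 + 12.4) − T sin 33° = 561.2 − 278.85 = 282.35 N.

|H_y| ≈ 282 N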